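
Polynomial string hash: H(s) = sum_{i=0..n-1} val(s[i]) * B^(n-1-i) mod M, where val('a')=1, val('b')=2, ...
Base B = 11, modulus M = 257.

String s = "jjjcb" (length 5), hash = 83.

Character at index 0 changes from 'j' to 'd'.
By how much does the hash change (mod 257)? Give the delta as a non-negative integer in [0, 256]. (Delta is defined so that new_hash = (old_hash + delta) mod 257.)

Answer: 48

Derivation:
Delta formula: (val(new) - val(old)) * B^(n-1-k) mod M
  val('d') - val('j') = 4 - 10 = -6
  B^(n-1-k) = 11^4 mod 257 = 249
  Delta = -6 * 249 mod 257 = 48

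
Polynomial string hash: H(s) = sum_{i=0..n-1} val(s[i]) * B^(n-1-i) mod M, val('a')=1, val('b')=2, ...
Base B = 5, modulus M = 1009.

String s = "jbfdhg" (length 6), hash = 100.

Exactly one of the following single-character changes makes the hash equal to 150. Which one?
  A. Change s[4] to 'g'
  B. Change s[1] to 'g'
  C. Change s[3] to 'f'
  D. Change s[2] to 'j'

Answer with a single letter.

Answer: C

Derivation:
Option A: s[4]='h'->'g', delta=(7-8)*5^1 mod 1009 = 1004, hash=100+1004 mod 1009 = 95
Option B: s[1]='b'->'g', delta=(7-2)*5^4 mod 1009 = 98, hash=100+98 mod 1009 = 198
Option C: s[3]='d'->'f', delta=(6-4)*5^2 mod 1009 = 50, hash=100+50 mod 1009 = 150 <-- target
Option D: s[2]='f'->'j', delta=(10-6)*5^3 mod 1009 = 500, hash=100+500 mod 1009 = 600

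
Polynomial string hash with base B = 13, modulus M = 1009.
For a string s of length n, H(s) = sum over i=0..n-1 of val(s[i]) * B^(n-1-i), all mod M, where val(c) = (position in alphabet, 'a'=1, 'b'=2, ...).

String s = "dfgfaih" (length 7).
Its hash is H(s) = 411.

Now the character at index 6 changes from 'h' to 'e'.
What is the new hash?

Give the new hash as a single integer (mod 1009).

val('h') = 8, val('e') = 5
Position k = 6, exponent = n-1-k = 0
B^0 mod M = 13^0 mod 1009 = 1
Delta = (5 - 8) * 1 mod 1009 = 1006
New hash = (411 + 1006) mod 1009 = 408

Answer: 408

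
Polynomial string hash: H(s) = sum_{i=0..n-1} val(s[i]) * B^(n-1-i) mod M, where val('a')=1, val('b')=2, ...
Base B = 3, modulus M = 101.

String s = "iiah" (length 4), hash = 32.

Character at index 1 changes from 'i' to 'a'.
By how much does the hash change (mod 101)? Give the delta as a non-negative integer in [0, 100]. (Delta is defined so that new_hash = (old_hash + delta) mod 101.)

Answer: 29

Derivation:
Delta formula: (val(new) - val(old)) * B^(n-1-k) mod M
  val('a') - val('i') = 1 - 9 = -8
  B^(n-1-k) = 3^2 mod 101 = 9
  Delta = -8 * 9 mod 101 = 29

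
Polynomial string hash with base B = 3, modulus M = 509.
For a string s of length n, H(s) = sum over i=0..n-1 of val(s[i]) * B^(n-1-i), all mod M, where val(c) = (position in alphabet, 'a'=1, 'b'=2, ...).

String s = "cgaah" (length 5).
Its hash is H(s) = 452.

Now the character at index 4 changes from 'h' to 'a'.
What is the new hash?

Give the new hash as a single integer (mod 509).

Answer: 445

Derivation:
val('h') = 8, val('a') = 1
Position k = 4, exponent = n-1-k = 0
B^0 mod M = 3^0 mod 509 = 1
Delta = (1 - 8) * 1 mod 509 = 502
New hash = (452 + 502) mod 509 = 445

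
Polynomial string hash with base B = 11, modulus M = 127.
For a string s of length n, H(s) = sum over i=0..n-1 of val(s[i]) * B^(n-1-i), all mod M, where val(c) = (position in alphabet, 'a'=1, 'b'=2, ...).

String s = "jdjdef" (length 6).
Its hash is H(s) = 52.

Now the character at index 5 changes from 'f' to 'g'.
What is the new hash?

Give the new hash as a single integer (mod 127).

val('f') = 6, val('g') = 7
Position k = 5, exponent = n-1-k = 0
B^0 mod M = 11^0 mod 127 = 1
Delta = (7 - 6) * 1 mod 127 = 1
New hash = (52 + 1) mod 127 = 53

Answer: 53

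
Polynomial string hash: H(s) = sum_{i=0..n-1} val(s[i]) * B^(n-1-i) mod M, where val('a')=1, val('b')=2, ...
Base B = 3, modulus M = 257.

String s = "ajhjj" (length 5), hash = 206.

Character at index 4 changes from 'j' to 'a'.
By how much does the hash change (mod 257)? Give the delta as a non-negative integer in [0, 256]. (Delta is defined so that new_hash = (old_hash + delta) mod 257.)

Delta formula: (val(new) - val(old)) * B^(n-1-k) mod M
  val('a') - val('j') = 1 - 10 = -9
  B^(n-1-k) = 3^0 mod 257 = 1
  Delta = -9 * 1 mod 257 = 248

Answer: 248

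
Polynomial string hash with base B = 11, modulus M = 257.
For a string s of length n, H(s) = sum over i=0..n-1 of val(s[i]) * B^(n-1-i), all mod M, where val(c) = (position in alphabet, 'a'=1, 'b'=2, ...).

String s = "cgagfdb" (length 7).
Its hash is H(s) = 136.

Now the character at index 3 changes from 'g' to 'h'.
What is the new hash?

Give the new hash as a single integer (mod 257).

val('g') = 7, val('h') = 8
Position k = 3, exponent = n-1-k = 3
B^3 mod M = 11^3 mod 257 = 46
Delta = (8 - 7) * 46 mod 257 = 46
New hash = (136 + 46) mod 257 = 182

Answer: 182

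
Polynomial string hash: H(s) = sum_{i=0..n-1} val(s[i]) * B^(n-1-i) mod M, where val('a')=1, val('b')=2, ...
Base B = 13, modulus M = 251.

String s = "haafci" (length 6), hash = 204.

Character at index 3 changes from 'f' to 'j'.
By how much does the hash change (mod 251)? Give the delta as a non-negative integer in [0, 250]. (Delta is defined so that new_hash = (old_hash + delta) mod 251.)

Delta formula: (val(new) - val(old)) * B^(n-1-k) mod M
  val('j') - val('f') = 10 - 6 = 4
  B^(n-1-k) = 13^2 mod 251 = 169
  Delta = 4 * 169 mod 251 = 174

Answer: 174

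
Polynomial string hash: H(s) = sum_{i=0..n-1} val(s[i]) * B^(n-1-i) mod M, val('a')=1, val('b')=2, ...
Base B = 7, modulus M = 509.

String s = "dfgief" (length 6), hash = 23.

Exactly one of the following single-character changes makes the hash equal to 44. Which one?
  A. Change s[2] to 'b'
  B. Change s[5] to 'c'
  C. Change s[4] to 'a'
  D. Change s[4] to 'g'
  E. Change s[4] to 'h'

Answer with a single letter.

Option A: s[2]='g'->'b', delta=(2-7)*7^3 mod 509 = 321, hash=23+321 mod 509 = 344
Option B: s[5]='f'->'c', delta=(3-6)*7^0 mod 509 = 506, hash=23+506 mod 509 = 20
Option C: s[4]='e'->'a', delta=(1-5)*7^1 mod 509 = 481, hash=23+481 mod 509 = 504
Option D: s[4]='e'->'g', delta=(7-5)*7^1 mod 509 = 14, hash=23+14 mod 509 = 37
Option E: s[4]='e'->'h', delta=(8-5)*7^1 mod 509 = 21, hash=23+21 mod 509 = 44 <-- target

Answer: E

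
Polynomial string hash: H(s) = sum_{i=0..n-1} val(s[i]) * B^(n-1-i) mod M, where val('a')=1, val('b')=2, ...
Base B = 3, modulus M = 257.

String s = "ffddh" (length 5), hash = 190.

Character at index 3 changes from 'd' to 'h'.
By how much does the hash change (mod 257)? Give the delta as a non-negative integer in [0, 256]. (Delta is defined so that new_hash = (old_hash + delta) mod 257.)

Answer: 12

Derivation:
Delta formula: (val(new) - val(old)) * B^(n-1-k) mod M
  val('h') - val('d') = 8 - 4 = 4
  B^(n-1-k) = 3^1 mod 257 = 3
  Delta = 4 * 3 mod 257 = 12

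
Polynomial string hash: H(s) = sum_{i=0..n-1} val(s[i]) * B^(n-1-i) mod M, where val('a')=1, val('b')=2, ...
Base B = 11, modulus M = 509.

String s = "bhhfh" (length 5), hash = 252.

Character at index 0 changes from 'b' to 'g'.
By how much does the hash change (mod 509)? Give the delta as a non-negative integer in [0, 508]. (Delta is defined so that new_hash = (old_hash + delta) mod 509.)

Answer: 418

Derivation:
Delta formula: (val(new) - val(old)) * B^(n-1-k) mod M
  val('g') - val('b') = 7 - 2 = 5
  B^(n-1-k) = 11^4 mod 509 = 389
  Delta = 5 * 389 mod 509 = 418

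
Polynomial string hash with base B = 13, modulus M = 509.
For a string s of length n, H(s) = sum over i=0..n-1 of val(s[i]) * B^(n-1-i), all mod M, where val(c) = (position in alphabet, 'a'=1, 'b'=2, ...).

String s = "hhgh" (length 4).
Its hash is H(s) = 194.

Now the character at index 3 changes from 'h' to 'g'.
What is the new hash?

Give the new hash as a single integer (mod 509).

Answer: 193

Derivation:
val('h') = 8, val('g') = 7
Position k = 3, exponent = n-1-k = 0
B^0 mod M = 13^0 mod 509 = 1
Delta = (7 - 8) * 1 mod 509 = 508
New hash = (194 + 508) mod 509 = 193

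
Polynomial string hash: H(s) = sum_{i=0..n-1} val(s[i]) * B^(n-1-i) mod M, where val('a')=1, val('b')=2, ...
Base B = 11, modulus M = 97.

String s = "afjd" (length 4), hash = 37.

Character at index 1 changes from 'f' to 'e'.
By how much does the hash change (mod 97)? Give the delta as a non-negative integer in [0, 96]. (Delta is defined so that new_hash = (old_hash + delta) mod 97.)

Answer: 73

Derivation:
Delta formula: (val(new) - val(old)) * B^(n-1-k) mod M
  val('e') - val('f') = 5 - 6 = -1
  B^(n-1-k) = 11^2 mod 97 = 24
  Delta = -1 * 24 mod 97 = 73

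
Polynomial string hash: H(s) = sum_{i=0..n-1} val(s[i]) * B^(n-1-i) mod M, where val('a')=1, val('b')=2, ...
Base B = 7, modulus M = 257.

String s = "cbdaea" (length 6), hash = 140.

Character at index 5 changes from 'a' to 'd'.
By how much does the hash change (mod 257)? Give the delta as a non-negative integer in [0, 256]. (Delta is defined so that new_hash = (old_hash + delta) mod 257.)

Delta formula: (val(new) - val(old)) * B^(n-1-k) mod M
  val('d') - val('a') = 4 - 1 = 3
  B^(n-1-k) = 7^0 mod 257 = 1
  Delta = 3 * 1 mod 257 = 3

Answer: 3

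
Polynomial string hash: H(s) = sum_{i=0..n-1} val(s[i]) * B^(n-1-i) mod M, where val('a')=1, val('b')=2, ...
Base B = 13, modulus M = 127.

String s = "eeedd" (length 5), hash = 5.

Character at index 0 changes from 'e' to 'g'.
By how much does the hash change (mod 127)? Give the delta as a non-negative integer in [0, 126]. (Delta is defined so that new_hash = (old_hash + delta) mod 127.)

Answer: 99

Derivation:
Delta formula: (val(new) - val(old)) * B^(n-1-k) mod M
  val('g') - val('e') = 7 - 5 = 2
  B^(n-1-k) = 13^4 mod 127 = 113
  Delta = 2 * 113 mod 127 = 99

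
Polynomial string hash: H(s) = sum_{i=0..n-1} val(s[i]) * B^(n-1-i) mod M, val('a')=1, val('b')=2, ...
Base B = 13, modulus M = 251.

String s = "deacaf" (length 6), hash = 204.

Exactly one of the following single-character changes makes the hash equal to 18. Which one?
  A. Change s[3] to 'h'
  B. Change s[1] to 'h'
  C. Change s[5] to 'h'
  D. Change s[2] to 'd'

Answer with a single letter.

Answer: D

Derivation:
Option A: s[3]='c'->'h', delta=(8-3)*13^2 mod 251 = 92, hash=204+92 mod 251 = 45
Option B: s[1]='e'->'h', delta=(8-5)*13^4 mod 251 = 92, hash=204+92 mod 251 = 45
Option C: s[5]='f'->'h', delta=(8-6)*13^0 mod 251 = 2, hash=204+2 mod 251 = 206
Option D: s[2]='a'->'d', delta=(4-1)*13^3 mod 251 = 65, hash=204+65 mod 251 = 18 <-- target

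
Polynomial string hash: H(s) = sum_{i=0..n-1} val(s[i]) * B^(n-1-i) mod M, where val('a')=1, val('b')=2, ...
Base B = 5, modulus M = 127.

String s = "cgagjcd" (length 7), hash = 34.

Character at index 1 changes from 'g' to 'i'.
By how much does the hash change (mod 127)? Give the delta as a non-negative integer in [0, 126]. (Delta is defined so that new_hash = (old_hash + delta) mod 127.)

Answer: 27

Derivation:
Delta formula: (val(new) - val(old)) * B^(n-1-k) mod M
  val('i') - val('g') = 9 - 7 = 2
  B^(n-1-k) = 5^5 mod 127 = 77
  Delta = 2 * 77 mod 127 = 27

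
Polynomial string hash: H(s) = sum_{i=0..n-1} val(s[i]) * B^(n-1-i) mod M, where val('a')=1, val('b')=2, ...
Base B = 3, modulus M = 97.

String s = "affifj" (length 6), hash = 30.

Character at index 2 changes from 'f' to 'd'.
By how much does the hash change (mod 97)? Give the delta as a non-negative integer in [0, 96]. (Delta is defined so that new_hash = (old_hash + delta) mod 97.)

Delta formula: (val(new) - val(old)) * B^(n-1-k) mod M
  val('d') - val('f') = 4 - 6 = -2
  B^(n-1-k) = 3^3 mod 97 = 27
  Delta = -2 * 27 mod 97 = 43

Answer: 43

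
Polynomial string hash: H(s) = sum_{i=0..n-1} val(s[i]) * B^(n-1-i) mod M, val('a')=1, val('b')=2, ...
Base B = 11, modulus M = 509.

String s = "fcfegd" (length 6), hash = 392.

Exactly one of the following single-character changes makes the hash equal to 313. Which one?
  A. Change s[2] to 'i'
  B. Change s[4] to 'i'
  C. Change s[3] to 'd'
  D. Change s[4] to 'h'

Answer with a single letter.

Option A: s[2]='f'->'i', delta=(9-6)*11^3 mod 509 = 430, hash=392+430 mod 509 = 313 <-- target
Option B: s[4]='g'->'i', delta=(9-7)*11^1 mod 509 = 22, hash=392+22 mod 509 = 414
Option C: s[3]='e'->'d', delta=(4-5)*11^2 mod 509 = 388, hash=392+388 mod 509 = 271
Option D: s[4]='g'->'h', delta=(8-7)*11^1 mod 509 = 11, hash=392+11 mod 509 = 403

Answer: A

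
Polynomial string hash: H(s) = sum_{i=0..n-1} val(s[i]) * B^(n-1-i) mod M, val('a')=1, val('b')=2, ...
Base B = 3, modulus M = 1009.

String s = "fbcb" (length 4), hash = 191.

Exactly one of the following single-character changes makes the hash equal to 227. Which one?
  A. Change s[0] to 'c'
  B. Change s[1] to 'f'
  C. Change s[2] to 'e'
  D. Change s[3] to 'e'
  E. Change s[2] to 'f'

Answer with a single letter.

Answer: B

Derivation:
Option A: s[0]='f'->'c', delta=(3-6)*3^3 mod 1009 = 928, hash=191+928 mod 1009 = 110
Option B: s[1]='b'->'f', delta=(6-2)*3^2 mod 1009 = 36, hash=191+36 mod 1009 = 227 <-- target
Option C: s[2]='c'->'e', delta=(5-3)*3^1 mod 1009 = 6, hash=191+6 mod 1009 = 197
Option D: s[3]='b'->'e', delta=(5-2)*3^0 mod 1009 = 3, hash=191+3 mod 1009 = 194
Option E: s[2]='c'->'f', delta=(6-3)*3^1 mod 1009 = 9, hash=191+9 mod 1009 = 200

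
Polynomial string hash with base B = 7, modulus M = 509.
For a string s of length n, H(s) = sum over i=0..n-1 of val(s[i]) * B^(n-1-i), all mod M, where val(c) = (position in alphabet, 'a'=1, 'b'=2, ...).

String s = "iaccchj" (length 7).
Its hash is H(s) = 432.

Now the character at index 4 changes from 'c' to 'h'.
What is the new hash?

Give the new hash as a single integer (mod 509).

Answer: 168

Derivation:
val('c') = 3, val('h') = 8
Position k = 4, exponent = n-1-k = 2
B^2 mod M = 7^2 mod 509 = 49
Delta = (8 - 3) * 49 mod 509 = 245
New hash = (432 + 245) mod 509 = 168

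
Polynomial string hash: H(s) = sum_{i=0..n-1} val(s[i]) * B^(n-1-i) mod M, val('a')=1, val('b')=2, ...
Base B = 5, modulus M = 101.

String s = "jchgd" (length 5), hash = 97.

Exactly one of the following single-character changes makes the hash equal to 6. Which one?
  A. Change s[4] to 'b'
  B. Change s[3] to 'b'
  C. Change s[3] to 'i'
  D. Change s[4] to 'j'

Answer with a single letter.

Option A: s[4]='d'->'b', delta=(2-4)*5^0 mod 101 = 99, hash=97+99 mod 101 = 95
Option B: s[3]='g'->'b', delta=(2-7)*5^1 mod 101 = 76, hash=97+76 mod 101 = 72
Option C: s[3]='g'->'i', delta=(9-7)*5^1 mod 101 = 10, hash=97+10 mod 101 = 6 <-- target
Option D: s[4]='d'->'j', delta=(10-4)*5^0 mod 101 = 6, hash=97+6 mod 101 = 2

Answer: C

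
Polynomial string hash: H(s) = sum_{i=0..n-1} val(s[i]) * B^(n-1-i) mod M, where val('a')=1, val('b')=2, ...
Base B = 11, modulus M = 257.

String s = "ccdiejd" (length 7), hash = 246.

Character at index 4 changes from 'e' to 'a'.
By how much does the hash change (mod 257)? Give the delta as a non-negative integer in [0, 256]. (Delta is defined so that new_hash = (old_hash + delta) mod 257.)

Delta formula: (val(new) - val(old)) * B^(n-1-k) mod M
  val('a') - val('e') = 1 - 5 = -4
  B^(n-1-k) = 11^2 mod 257 = 121
  Delta = -4 * 121 mod 257 = 30

Answer: 30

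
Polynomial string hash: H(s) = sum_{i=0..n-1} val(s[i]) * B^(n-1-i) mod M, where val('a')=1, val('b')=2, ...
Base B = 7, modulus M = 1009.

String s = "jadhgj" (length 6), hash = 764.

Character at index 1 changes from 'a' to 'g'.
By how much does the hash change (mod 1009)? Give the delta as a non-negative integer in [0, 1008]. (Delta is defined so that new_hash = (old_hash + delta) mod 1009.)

Delta formula: (val(new) - val(old)) * B^(n-1-k) mod M
  val('g') - val('a') = 7 - 1 = 6
  B^(n-1-k) = 7^4 mod 1009 = 383
  Delta = 6 * 383 mod 1009 = 280

Answer: 280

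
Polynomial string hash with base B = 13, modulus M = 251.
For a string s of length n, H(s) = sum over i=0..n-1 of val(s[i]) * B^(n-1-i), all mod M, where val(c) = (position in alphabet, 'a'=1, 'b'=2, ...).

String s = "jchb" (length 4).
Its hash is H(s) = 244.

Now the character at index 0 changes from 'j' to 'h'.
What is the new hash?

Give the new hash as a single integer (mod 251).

Answer: 117

Derivation:
val('j') = 10, val('h') = 8
Position k = 0, exponent = n-1-k = 3
B^3 mod M = 13^3 mod 251 = 189
Delta = (8 - 10) * 189 mod 251 = 124
New hash = (244 + 124) mod 251 = 117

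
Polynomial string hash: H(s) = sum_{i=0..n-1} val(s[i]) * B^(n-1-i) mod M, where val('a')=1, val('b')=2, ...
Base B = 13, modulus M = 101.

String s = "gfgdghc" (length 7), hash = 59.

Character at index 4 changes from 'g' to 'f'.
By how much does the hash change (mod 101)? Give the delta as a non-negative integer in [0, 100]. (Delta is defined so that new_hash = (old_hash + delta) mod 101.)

Answer: 33

Derivation:
Delta formula: (val(new) - val(old)) * B^(n-1-k) mod M
  val('f') - val('g') = 6 - 7 = -1
  B^(n-1-k) = 13^2 mod 101 = 68
  Delta = -1 * 68 mod 101 = 33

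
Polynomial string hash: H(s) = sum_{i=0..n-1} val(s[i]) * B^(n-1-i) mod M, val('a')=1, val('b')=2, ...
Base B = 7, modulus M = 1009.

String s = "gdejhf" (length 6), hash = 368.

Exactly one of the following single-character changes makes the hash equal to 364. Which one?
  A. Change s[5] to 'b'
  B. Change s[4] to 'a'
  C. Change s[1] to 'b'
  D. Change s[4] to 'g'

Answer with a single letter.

Option A: s[5]='f'->'b', delta=(2-6)*7^0 mod 1009 = 1005, hash=368+1005 mod 1009 = 364 <-- target
Option B: s[4]='h'->'a', delta=(1-8)*7^1 mod 1009 = 960, hash=368+960 mod 1009 = 319
Option C: s[1]='d'->'b', delta=(2-4)*7^4 mod 1009 = 243, hash=368+243 mod 1009 = 611
Option D: s[4]='h'->'g', delta=(7-8)*7^1 mod 1009 = 1002, hash=368+1002 mod 1009 = 361

Answer: A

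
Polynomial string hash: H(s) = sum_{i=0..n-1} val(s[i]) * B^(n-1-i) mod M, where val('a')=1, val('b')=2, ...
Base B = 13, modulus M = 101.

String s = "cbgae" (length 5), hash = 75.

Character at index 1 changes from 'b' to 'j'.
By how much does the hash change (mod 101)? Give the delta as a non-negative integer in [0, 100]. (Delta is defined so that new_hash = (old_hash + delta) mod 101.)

Delta formula: (val(new) - val(old)) * B^(n-1-k) mod M
  val('j') - val('b') = 10 - 2 = 8
  B^(n-1-k) = 13^3 mod 101 = 76
  Delta = 8 * 76 mod 101 = 2

Answer: 2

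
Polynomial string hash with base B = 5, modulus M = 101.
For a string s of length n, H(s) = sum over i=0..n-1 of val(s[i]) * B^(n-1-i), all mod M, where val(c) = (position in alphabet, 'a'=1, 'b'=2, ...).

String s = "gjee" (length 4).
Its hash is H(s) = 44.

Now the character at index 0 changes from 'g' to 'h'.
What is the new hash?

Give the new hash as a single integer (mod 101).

val('g') = 7, val('h') = 8
Position k = 0, exponent = n-1-k = 3
B^3 mod M = 5^3 mod 101 = 24
Delta = (8 - 7) * 24 mod 101 = 24
New hash = (44 + 24) mod 101 = 68

Answer: 68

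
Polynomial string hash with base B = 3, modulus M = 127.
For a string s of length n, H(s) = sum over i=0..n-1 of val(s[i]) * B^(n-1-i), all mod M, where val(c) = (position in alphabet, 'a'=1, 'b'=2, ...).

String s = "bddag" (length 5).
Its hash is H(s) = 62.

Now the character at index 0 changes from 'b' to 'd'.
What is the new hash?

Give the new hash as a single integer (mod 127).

val('b') = 2, val('d') = 4
Position k = 0, exponent = n-1-k = 4
B^4 mod M = 3^4 mod 127 = 81
Delta = (4 - 2) * 81 mod 127 = 35
New hash = (62 + 35) mod 127 = 97

Answer: 97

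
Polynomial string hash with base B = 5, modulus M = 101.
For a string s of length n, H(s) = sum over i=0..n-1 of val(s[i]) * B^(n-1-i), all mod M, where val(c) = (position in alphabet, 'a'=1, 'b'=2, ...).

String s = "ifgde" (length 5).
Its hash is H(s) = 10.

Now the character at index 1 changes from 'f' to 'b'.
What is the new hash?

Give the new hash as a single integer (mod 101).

val('f') = 6, val('b') = 2
Position k = 1, exponent = n-1-k = 3
B^3 mod M = 5^3 mod 101 = 24
Delta = (2 - 6) * 24 mod 101 = 5
New hash = (10 + 5) mod 101 = 15

Answer: 15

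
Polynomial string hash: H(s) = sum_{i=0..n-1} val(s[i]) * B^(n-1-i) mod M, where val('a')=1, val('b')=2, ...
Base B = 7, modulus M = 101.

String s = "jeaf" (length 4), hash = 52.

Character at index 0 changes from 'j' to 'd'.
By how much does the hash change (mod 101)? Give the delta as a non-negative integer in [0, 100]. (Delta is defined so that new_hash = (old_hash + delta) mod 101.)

Answer: 63

Derivation:
Delta formula: (val(new) - val(old)) * B^(n-1-k) mod M
  val('d') - val('j') = 4 - 10 = -6
  B^(n-1-k) = 7^3 mod 101 = 40
  Delta = -6 * 40 mod 101 = 63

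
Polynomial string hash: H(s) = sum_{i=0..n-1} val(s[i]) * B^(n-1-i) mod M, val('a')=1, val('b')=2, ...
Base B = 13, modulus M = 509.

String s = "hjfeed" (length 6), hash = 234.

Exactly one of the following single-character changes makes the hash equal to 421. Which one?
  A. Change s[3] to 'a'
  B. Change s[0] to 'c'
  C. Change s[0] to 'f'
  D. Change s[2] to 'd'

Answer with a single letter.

Answer: D

Derivation:
Option A: s[3]='e'->'a', delta=(1-5)*13^2 mod 509 = 342, hash=234+342 mod 509 = 67
Option B: s[0]='h'->'c', delta=(3-8)*13^5 mod 509 = 367, hash=234+367 mod 509 = 92
Option C: s[0]='h'->'f', delta=(6-8)*13^5 mod 509 = 45, hash=234+45 mod 509 = 279
Option D: s[2]='f'->'d', delta=(4-6)*13^3 mod 509 = 187, hash=234+187 mod 509 = 421 <-- target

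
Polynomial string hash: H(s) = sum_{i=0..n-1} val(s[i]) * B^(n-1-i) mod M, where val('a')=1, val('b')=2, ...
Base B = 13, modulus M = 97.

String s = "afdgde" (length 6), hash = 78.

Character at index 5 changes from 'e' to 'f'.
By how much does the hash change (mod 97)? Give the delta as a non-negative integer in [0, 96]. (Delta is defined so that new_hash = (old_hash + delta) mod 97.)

Answer: 1

Derivation:
Delta formula: (val(new) - val(old)) * B^(n-1-k) mod M
  val('f') - val('e') = 6 - 5 = 1
  B^(n-1-k) = 13^0 mod 97 = 1
  Delta = 1 * 1 mod 97 = 1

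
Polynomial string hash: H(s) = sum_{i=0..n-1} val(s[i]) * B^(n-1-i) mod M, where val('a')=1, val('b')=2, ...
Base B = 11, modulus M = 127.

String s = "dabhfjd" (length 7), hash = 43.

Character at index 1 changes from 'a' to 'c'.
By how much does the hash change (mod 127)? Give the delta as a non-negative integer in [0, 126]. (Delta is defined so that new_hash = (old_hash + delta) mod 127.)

Answer: 30

Derivation:
Delta formula: (val(new) - val(old)) * B^(n-1-k) mod M
  val('c') - val('a') = 3 - 1 = 2
  B^(n-1-k) = 11^5 mod 127 = 15
  Delta = 2 * 15 mod 127 = 30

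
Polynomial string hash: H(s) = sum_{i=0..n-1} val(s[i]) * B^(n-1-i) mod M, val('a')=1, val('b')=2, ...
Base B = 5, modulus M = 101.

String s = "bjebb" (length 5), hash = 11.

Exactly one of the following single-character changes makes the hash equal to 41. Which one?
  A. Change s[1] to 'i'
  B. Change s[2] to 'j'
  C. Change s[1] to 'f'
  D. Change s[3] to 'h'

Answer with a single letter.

Option A: s[1]='j'->'i', delta=(9-10)*5^3 mod 101 = 77, hash=11+77 mod 101 = 88
Option B: s[2]='e'->'j', delta=(10-5)*5^2 mod 101 = 24, hash=11+24 mod 101 = 35
Option C: s[1]='j'->'f', delta=(6-10)*5^3 mod 101 = 5, hash=11+5 mod 101 = 16
Option D: s[3]='b'->'h', delta=(8-2)*5^1 mod 101 = 30, hash=11+30 mod 101 = 41 <-- target

Answer: D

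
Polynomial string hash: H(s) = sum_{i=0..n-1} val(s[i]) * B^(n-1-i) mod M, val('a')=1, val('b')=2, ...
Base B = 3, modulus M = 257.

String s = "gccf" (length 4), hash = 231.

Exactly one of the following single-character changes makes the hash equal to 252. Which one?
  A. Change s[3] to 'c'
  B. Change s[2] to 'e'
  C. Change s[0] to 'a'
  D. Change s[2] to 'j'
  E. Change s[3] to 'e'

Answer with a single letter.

Option A: s[3]='f'->'c', delta=(3-6)*3^0 mod 257 = 254, hash=231+254 mod 257 = 228
Option B: s[2]='c'->'e', delta=(5-3)*3^1 mod 257 = 6, hash=231+6 mod 257 = 237
Option C: s[0]='g'->'a', delta=(1-7)*3^3 mod 257 = 95, hash=231+95 mod 257 = 69
Option D: s[2]='c'->'j', delta=(10-3)*3^1 mod 257 = 21, hash=231+21 mod 257 = 252 <-- target
Option E: s[3]='f'->'e', delta=(5-6)*3^0 mod 257 = 256, hash=231+256 mod 257 = 230

Answer: D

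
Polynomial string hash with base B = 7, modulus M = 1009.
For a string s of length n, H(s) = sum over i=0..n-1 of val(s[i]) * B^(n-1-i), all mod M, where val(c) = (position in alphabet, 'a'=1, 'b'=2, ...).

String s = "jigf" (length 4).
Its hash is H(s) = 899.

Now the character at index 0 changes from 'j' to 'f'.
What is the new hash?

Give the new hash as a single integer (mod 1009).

val('j') = 10, val('f') = 6
Position k = 0, exponent = n-1-k = 3
B^3 mod M = 7^3 mod 1009 = 343
Delta = (6 - 10) * 343 mod 1009 = 646
New hash = (899 + 646) mod 1009 = 536

Answer: 536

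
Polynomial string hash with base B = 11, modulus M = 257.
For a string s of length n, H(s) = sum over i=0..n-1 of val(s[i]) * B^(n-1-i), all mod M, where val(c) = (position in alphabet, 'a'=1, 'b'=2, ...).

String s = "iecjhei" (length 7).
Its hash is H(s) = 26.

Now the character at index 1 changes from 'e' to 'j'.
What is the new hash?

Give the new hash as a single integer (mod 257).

Answer: 100

Derivation:
val('e') = 5, val('j') = 10
Position k = 1, exponent = n-1-k = 5
B^5 mod M = 11^5 mod 257 = 169
Delta = (10 - 5) * 169 mod 257 = 74
New hash = (26 + 74) mod 257 = 100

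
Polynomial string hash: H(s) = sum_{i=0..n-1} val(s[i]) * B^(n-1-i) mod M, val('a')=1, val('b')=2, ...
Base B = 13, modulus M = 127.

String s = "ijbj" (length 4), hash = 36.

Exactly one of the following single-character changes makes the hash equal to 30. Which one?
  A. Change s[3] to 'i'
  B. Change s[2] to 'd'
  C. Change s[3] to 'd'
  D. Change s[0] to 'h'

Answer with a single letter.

Answer: C

Derivation:
Option A: s[3]='j'->'i', delta=(9-10)*13^0 mod 127 = 126, hash=36+126 mod 127 = 35
Option B: s[2]='b'->'d', delta=(4-2)*13^1 mod 127 = 26, hash=36+26 mod 127 = 62
Option C: s[3]='j'->'d', delta=(4-10)*13^0 mod 127 = 121, hash=36+121 mod 127 = 30 <-- target
Option D: s[0]='i'->'h', delta=(8-9)*13^3 mod 127 = 89, hash=36+89 mod 127 = 125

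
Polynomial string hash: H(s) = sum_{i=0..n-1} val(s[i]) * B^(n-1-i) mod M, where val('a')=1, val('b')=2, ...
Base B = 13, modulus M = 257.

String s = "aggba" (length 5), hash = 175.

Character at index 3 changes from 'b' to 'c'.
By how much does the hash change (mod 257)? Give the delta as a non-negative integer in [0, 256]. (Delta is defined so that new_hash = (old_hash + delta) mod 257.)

Delta formula: (val(new) - val(old)) * B^(n-1-k) mod M
  val('c') - val('b') = 3 - 2 = 1
  B^(n-1-k) = 13^1 mod 257 = 13
  Delta = 1 * 13 mod 257 = 13

Answer: 13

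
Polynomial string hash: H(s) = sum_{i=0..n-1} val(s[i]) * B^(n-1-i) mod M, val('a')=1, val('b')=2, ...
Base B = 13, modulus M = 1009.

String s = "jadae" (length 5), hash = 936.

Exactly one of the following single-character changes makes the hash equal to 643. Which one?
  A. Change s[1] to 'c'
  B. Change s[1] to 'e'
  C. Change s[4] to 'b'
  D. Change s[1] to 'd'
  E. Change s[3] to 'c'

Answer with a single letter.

Answer: B

Derivation:
Option A: s[1]='a'->'c', delta=(3-1)*13^3 mod 1009 = 358, hash=936+358 mod 1009 = 285
Option B: s[1]='a'->'e', delta=(5-1)*13^3 mod 1009 = 716, hash=936+716 mod 1009 = 643 <-- target
Option C: s[4]='e'->'b', delta=(2-5)*13^0 mod 1009 = 1006, hash=936+1006 mod 1009 = 933
Option D: s[1]='a'->'d', delta=(4-1)*13^3 mod 1009 = 537, hash=936+537 mod 1009 = 464
Option E: s[3]='a'->'c', delta=(3-1)*13^1 mod 1009 = 26, hash=936+26 mod 1009 = 962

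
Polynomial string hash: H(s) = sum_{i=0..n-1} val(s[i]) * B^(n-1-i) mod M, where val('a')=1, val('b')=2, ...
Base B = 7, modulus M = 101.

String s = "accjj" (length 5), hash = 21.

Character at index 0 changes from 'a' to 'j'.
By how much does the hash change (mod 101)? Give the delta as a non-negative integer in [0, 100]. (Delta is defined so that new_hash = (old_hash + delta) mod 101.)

Delta formula: (val(new) - val(old)) * B^(n-1-k) mod M
  val('j') - val('a') = 10 - 1 = 9
  B^(n-1-k) = 7^4 mod 101 = 78
  Delta = 9 * 78 mod 101 = 96

Answer: 96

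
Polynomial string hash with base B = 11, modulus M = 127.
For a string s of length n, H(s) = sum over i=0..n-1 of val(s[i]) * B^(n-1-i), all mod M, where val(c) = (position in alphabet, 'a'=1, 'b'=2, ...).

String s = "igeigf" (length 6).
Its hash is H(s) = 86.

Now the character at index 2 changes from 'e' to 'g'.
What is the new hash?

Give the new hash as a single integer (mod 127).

val('e') = 5, val('g') = 7
Position k = 2, exponent = n-1-k = 3
B^3 mod M = 11^3 mod 127 = 61
Delta = (7 - 5) * 61 mod 127 = 122
New hash = (86 + 122) mod 127 = 81

Answer: 81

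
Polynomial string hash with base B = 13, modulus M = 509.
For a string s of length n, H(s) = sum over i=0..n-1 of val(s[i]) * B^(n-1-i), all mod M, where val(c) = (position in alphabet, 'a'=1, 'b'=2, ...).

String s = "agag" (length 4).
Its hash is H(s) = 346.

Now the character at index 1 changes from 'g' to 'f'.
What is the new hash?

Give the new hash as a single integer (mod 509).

val('g') = 7, val('f') = 6
Position k = 1, exponent = n-1-k = 2
B^2 mod M = 13^2 mod 509 = 169
Delta = (6 - 7) * 169 mod 509 = 340
New hash = (346 + 340) mod 509 = 177

Answer: 177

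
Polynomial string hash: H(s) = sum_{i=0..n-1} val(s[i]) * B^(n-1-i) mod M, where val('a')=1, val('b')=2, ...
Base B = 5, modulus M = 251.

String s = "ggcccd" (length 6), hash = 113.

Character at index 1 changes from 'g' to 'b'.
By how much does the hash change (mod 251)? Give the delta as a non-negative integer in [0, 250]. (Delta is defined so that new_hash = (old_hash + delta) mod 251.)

Answer: 138

Derivation:
Delta formula: (val(new) - val(old)) * B^(n-1-k) mod M
  val('b') - val('g') = 2 - 7 = -5
  B^(n-1-k) = 5^4 mod 251 = 123
  Delta = -5 * 123 mod 251 = 138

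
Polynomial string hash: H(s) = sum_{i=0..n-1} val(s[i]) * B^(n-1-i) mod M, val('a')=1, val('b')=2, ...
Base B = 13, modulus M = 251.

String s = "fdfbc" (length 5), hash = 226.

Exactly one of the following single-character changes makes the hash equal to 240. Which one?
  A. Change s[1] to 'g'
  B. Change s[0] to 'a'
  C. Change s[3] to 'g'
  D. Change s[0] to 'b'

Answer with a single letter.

Option A: s[1]='d'->'g', delta=(7-4)*13^3 mod 251 = 65, hash=226+65 mod 251 = 40
Option B: s[0]='f'->'a', delta=(1-6)*13^4 mod 251 = 14, hash=226+14 mod 251 = 240 <-- target
Option C: s[3]='b'->'g', delta=(7-2)*13^1 mod 251 = 65, hash=226+65 mod 251 = 40
Option D: s[0]='f'->'b', delta=(2-6)*13^4 mod 251 = 212, hash=226+212 mod 251 = 187

Answer: B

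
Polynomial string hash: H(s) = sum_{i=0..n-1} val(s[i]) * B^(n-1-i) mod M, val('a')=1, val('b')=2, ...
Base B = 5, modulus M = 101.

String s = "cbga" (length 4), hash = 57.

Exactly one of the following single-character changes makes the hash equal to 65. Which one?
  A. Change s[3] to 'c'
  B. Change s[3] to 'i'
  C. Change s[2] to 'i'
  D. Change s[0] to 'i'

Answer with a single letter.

Option A: s[3]='a'->'c', delta=(3-1)*5^0 mod 101 = 2, hash=57+2 mod 101 = 59
Option B: s[3]='a'->'i', delta=(9-1)*5^0 mod 101 = 8, hash=57+8 mod 101 = 65 <-- target
Option C: s[2]='g'->'i', delta=(9-7)*5^1 mod 101 = 10, hash=57+10 mod 101 = 67
Option D: s[0]='c'->'i', delta=(9-3)*5^3 mod 101 = 43, hash=57+43 mod 101 = 100

Answer: B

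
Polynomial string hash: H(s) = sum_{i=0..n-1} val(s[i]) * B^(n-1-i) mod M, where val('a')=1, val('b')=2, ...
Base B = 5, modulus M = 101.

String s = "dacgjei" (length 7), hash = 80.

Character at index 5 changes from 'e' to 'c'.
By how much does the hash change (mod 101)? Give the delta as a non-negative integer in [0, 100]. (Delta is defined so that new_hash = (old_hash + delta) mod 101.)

Delta formula: (val(new) - val(old)) * B^(n-1-k) mod M
  val('c') - val('e') = 3 - 5 = -2
  B^(n-1-k) = 5^1 mod 101 = 5
  Delta = -2 * 5 mod 101 = 91

Answer: 91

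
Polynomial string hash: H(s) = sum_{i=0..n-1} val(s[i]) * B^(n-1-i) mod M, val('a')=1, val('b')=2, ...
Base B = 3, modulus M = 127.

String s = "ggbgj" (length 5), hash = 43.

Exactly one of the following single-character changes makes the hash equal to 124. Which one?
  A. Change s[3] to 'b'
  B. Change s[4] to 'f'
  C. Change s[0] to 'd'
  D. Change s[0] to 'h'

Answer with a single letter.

Option A: s[3]='g'->'b', delta=(2-7)*3^1 mod 127 = 112, hash=43+112 mod 127 = 28
Option B: s[4]='j'->'f', delta=(6-10)*3^0 mod 127 = 123, hash=43+123 mod 127 = 39
Option C: s[0]='g'->'d', delta=(4-7)*3^4 mod 127 = 11, hash=43+11 mod 127 = 54
Option D: s[0]='g'->'h', delta=(8-7)*3^4 mod 127 = 81, hash=43+81 mod 127 = 124 <-- target

Answer: D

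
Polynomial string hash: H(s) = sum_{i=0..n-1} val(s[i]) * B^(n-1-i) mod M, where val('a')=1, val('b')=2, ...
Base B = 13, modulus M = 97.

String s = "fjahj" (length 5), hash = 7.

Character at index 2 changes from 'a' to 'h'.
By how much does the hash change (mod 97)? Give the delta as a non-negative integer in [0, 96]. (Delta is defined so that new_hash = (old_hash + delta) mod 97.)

Answer: 19

Derivation:
Delta formula: (val(new) - val(old)) * B^(n-1-k) mod M
  val('h') - val('a') = 8 - 1 = 7
  B^(n-1-k) = 13^2 mod 97 = 72
  Delta = 7 * 72 mod 97 = 19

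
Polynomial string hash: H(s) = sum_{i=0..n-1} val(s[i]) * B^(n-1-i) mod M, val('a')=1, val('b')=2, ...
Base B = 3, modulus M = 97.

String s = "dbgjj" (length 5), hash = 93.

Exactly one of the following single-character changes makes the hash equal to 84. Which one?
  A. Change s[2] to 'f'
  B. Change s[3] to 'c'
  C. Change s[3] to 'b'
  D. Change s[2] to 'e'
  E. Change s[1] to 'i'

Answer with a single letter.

Option A: s[2]='g'->'f', delta=(6-7)*3^2 mod 97 = 88, hash=93+88 mod 97 = 84 <-- target
Option B: s[3]='j'->'c', delta=(3-10)*3^1 mod 97 = 76, hash=93+76 mod 97 = 72
Option C: s[3]='j'->'b', delta=(2-10)*3^1 mod 97 = 73, hash=93+73 mod 97 = 69
Option D: s[2]='g'->'e', delta=(5-7)*3^2 mod 97 = 79, hash=93+79 mod 97 = 75
Option E: s[1]='b'->'i', delta=(9-2)*3^3 mod 97 = 92, hash=93+92 mod 97 = 88

Answer: A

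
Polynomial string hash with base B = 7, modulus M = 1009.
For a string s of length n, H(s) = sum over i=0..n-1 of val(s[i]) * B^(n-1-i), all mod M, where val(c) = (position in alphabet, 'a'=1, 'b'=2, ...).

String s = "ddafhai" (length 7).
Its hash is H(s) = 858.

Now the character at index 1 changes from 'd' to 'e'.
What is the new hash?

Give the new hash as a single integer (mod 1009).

Answer: 512

Derivation:
val('d') = 4, val('e') = 5
Position k = 1, exponent = n-1-k = 5
B^5 mod M = 7^5 mod 1009 = 663
Delta = (5 - 4) * 663 mod 1009 = 663
New hash = (858 + 663) mod 1009 = 512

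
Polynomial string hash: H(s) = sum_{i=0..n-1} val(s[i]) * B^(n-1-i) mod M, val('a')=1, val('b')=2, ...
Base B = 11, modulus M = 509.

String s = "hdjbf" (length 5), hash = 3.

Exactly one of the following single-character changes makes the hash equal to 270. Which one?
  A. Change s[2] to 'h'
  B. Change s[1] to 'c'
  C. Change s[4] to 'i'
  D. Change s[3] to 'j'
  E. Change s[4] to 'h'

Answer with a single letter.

Answer: A

Derivation:
Option A: s[2]='j'->'h', delta=(8-10)*11^2 mod 509 = 267, hash=3+267 mod 509 = 270 <-- target
Option B: s[1]='d'->'c', delta=(3-4)*11^3 mod 509 = 196, hash=3+196 mod 509 = 199
Option C: s[4]='f'->'i', delta=(9-6)*11^0 mod 509 = 3, hash=3+3 mod 509 = 6
Option D: s[3]='b'->'j', delta=(10-2)*11^1 mod 509 = 88, hash=3+88 mod 509 = 91
Option E: s[4]='f'->'h', delta=(8-6)*11^0 mod 509 = 2, hash=3+2 mod 509 = 5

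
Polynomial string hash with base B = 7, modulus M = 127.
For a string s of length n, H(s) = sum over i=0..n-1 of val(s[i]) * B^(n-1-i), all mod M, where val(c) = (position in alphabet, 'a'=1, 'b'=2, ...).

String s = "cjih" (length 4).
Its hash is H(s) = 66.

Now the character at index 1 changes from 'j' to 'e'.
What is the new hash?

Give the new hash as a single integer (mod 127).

Answer: 75

Derivation:
val('j') = 10, val('e') = 5
Position k = 1, exponent = n-1-k = 2
B^2 mod M = 7^2 mod 127 = 49
Delta = (5 - 10) * 49 mod 127 = 9
New hash = (66 + 9) mod 127 = 75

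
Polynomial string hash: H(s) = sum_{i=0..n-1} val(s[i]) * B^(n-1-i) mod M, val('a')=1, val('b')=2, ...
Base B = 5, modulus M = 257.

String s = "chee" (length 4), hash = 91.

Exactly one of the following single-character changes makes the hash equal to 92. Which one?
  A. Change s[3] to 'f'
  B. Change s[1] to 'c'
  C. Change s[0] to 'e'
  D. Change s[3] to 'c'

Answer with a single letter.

Option A: s[3]='e'->'f', delta=(6-5)*5^0 mod 257 = 1, hash=91+1 mod 257 = 92 <-- target
Option B: s[1]='h'->'c', delta=(3-8)*5^2 mod 257 = 132, hash=91+132 mod 257 = 223
Option C: s[0]='c'->'e', delta=(5-3)*5^3 mod 257 = 250, hash=91+250 mod 257 = 84
Option D: s[3]='e'->'c', delta=(3-5)*5^0 mod 257 = 255, hash=91+255 mod 257 = 89

Answer: A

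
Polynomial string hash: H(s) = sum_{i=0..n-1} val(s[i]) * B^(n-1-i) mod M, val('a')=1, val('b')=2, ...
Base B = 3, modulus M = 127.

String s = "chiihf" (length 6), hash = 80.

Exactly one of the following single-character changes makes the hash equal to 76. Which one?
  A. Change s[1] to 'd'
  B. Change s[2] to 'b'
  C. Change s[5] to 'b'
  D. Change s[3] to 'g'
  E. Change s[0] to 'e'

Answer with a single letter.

Answer: C

Derivation:
Option A: s[1]='h'->'d', delta=(4-8)*3^4 mod 127 = 57, hash=80+57 mod 127 = 10
Option B: s[2]='i'->'b', delta=(2-9)*3^3 mod 127 = 65, hash=80+65 mod 127 = 18
Option C: s[5]='f'->'b', delta=(2-6)*3^0 mod 127 = 123, hash=80+123 mod 127 = 76 <-- target
Option D: s[3]='i'->'g', delta=(7-9)*3^2 mod 127 = 109, hash=80+109 mod 127 = 62
Option E: s[0]='c'->'e', delta=(5-3)*3^5 mod 127 = 105, hash=80+105 mod 127 = 58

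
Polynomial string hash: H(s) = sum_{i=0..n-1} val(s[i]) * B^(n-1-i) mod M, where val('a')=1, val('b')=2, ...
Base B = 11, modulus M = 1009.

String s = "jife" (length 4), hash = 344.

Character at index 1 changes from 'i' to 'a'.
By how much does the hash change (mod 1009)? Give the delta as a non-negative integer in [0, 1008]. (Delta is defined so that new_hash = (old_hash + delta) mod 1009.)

Delta formula: (val(new) - val(old)) * B^(n-1-k) mod M
  val('a') - val('i') = 1 - 9 = -8
  B^(n-1-k) = 11^2 mod 1009 = 121
  Delta = -8 * 121 mod 1009 = 41

Answer: 41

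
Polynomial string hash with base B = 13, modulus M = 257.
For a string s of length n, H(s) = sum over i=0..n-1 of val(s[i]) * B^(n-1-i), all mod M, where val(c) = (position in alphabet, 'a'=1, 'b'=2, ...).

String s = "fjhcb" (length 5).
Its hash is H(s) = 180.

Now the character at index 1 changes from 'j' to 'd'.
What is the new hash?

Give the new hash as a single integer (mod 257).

val('j') = 10, val('d') = 4
Position k = 1, exponent = n-1-k = 3
B^3 mod M = 13^3 mod 257 = 141
Delta = (4 - 10) * 141 mod 257 = 182
New hash = (180 + 182) mod 257 = 105

Answer: 105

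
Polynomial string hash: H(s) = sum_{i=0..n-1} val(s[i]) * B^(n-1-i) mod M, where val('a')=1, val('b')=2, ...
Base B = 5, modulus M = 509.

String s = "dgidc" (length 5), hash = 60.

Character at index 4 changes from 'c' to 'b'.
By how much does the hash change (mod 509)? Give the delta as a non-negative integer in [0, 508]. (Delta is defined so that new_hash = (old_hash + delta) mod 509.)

Delta formula: (val(new) - val(old)) * B^(n-1-k) mod M
  val('b') - val('c') = 2 - 3 = -1
  B^(n-1-k) = 5^0 mod 509 = 1
  Delta = -1 * 1 mod 509 = 508

Answer: 508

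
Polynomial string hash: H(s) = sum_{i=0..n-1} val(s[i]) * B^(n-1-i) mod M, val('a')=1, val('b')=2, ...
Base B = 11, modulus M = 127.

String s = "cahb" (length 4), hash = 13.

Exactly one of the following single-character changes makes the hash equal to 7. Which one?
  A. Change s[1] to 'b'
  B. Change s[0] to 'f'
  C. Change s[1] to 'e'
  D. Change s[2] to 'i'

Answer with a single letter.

Option A: s[1]='a'->'b', delta=(2-1)*11^2 mod 127 = 121, hash=13+121 mod 127 = 7 <-- target
Option B: s[0]='c'->'f', delta=(6-3)*11^3 mod 127 = 56, hash=13+56 mod 127 = 69
Option C: s[1]='a'->'e', delta=(5-1)*11^2 mod 127 = 103, hash=13+103 mod 127 = 116
Option D: s[2]='h'->'i', delta=(9-8)*11^1 mod 127 = 11, hash=13+11 mod 127 = 24

Answer: A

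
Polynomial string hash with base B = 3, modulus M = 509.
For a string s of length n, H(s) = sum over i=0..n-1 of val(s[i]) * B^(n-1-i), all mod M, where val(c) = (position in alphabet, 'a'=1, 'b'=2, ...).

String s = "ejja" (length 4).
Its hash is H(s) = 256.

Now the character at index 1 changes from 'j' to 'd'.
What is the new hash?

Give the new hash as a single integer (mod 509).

Answer: 202

Derivation:
val('j') = 10, val('d') = 4
Position k = 1, exponent = n-1-k = 2
B^2 mod M = 3^2 mod 509 = 9
Delta = (4 - 10) * 9 mod 509 = 455
New hash = (256 + 455) mod 509 = 202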